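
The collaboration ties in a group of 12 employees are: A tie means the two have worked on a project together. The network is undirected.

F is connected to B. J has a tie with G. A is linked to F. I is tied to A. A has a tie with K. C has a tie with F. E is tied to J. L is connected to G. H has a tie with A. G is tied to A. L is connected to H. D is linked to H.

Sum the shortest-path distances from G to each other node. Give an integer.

22

Distances from G: A:1, B:3, C:3, D:3, E:2, F:2, H:2, I:2, J:1, K:2, L:1.
Sum = 1 + 3 + 3 + 3 + 2 + 2 + 2 + 2 + 1 + 2 + 1 = 22.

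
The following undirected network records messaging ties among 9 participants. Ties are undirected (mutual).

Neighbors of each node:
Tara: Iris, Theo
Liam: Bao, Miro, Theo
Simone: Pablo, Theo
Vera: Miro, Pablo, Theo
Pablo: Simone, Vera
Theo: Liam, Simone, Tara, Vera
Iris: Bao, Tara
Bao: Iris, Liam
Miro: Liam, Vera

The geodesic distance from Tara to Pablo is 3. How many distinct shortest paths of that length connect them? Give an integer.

2

The shortest distance is 3. The length-3 paths are: Tara–Theo–Simone–Pablo; Tara–Theo–Vera–Pablo.
That gives 2 distinct shortest paths.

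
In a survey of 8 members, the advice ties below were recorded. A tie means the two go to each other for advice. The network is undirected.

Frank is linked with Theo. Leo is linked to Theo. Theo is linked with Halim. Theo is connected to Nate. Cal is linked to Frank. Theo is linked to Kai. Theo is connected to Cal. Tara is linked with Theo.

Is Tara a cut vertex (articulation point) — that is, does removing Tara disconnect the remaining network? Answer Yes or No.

No

Even without Tara, every remaining node can still reach every other (the residual graph is connected), so Tara is not a cut vertex.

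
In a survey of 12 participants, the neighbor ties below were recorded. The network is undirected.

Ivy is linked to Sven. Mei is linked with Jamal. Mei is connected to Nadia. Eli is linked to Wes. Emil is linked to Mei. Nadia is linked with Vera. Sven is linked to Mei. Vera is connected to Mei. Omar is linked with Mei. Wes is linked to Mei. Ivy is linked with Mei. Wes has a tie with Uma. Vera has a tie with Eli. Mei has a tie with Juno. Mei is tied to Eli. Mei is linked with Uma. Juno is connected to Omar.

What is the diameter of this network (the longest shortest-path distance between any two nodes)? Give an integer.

2

Eccentricity of each node (its greatest distance to any other): Eli:2, Emil:2, Ivy:2, Jamal:2, Juno:2, Mei:1, Nadia:2, Omar:2, Sven:2, Uma:2, Vera:2, Wes:2.
The maximum eccentricity is 2, realized for instance by the pair Omar–Emil via Omar – Mei – Emil. So the diameter is 2.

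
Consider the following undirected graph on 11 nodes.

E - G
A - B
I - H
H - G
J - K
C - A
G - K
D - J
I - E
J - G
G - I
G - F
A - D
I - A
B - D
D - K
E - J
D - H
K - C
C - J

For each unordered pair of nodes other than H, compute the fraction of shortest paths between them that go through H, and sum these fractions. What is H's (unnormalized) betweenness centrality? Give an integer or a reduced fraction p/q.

Pairs whose geodesics pass through H — G–B: 1/4; G–D: 1/3; B–F: 1/4; F–D: 1/3; D–I: 1/2.
All other pairs contribute 0.
Summing the contributions gives betweenness(H) = 5/3.

5/3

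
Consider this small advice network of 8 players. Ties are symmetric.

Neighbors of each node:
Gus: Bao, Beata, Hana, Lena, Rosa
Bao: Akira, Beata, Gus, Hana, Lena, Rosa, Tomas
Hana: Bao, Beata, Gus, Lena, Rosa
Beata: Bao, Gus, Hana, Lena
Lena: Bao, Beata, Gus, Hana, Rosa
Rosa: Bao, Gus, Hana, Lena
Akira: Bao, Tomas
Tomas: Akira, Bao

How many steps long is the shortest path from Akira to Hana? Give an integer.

One shortest route is Akira – Bao – Hana, which uses 2 edges, and Akira and Hana are not directly tied, so nothing shorter exists. So d(Akira,Hana) = 2.

2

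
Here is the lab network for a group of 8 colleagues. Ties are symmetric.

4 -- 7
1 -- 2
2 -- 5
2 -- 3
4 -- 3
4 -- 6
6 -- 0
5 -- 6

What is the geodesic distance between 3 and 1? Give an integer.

One shortest route is 3 – 2 – 1, which uses 2 edges, and 3 and 1 are not directly tied, so nothing shorter exists. So d(3,1) = 2.

2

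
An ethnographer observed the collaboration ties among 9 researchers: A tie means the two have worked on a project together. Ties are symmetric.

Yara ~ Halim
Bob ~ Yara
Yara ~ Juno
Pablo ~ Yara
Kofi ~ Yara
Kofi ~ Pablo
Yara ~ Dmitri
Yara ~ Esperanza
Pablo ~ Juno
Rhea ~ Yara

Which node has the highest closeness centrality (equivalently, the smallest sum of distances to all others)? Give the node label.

Yara

Farness (sum of distances to all others) for each node — Bob:15, Dmitri:15, Esperanza:15, Halim:15, Juno:14, Kofi:14, Pablo:13, Rhea:15, Yara:8.
The smallest farness is 8, for Yara, so Yara has the highest closeness.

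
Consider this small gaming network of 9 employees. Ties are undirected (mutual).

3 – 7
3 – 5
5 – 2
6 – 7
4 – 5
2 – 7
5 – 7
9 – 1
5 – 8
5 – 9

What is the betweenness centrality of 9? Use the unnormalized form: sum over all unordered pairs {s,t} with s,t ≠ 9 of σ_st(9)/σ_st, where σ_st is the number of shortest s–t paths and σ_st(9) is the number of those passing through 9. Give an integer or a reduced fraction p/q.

Pairs whose geodesics pass through 9 — 6–1: 1; 4–1: 1; 7–1: 1; 2–1: 1; 5–1: 1; 8–1: 1; 3–1: 1.
All other pairs contribute 0.
Summing the contributions gives betweenness(9) = 7.

7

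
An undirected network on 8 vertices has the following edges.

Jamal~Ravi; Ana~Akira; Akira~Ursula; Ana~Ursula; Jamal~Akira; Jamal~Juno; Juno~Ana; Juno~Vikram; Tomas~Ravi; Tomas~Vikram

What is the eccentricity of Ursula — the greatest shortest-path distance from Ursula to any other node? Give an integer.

4

Distances from Ursula: Akira:1, Ana:1, Jamal:2, Juno:2, Ravi:3, Tomas:4, Vikram:3.
The largest is 4 (to Tomas), so the eccentricity of Ursula is 4.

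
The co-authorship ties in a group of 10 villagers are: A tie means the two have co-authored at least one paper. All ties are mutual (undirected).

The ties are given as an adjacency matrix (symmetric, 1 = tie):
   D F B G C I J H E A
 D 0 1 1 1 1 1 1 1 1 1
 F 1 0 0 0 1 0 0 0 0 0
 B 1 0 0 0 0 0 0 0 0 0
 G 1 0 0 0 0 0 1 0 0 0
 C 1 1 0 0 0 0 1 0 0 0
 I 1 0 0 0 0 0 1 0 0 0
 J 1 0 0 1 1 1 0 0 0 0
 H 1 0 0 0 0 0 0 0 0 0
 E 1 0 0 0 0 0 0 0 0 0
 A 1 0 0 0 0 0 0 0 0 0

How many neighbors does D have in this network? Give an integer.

9

D is directly tied to A, B, C, E, F, G, H, I, and J. That is 9 neighbors, so the degree of D is 9.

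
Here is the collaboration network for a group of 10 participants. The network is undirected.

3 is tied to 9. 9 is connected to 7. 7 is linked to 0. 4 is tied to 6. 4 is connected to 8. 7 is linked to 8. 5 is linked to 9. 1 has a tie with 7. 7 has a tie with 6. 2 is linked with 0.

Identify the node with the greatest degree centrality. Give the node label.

7

Degrees — 0:2, 1:1, 2:1, 3:1, 4:2, 5:1, 6:2, 7:5, 8:2, 9:3.
The maximum is 5, attained only by 7.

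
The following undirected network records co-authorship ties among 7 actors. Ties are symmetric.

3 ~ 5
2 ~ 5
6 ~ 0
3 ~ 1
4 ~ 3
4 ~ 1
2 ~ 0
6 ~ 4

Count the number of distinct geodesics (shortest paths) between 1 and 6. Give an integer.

1

The shortest distance is 2, and the only length-2 path is 1–4–6. So there is exactly 1 shortest path.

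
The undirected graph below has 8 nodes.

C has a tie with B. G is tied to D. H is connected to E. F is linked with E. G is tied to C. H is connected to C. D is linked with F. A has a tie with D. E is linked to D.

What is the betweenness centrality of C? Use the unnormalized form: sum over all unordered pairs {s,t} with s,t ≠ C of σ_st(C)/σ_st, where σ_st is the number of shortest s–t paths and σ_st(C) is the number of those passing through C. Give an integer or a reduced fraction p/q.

7

Pairs whose geodesics pass through C — G–H: 1; G–B: 1; H–B: 1; B–A: 1; B–D: 1; B–E: 1; B–F: 2/2.
All other pairs contribute 0.
Summing the contributions gives betweenness(C) = 7.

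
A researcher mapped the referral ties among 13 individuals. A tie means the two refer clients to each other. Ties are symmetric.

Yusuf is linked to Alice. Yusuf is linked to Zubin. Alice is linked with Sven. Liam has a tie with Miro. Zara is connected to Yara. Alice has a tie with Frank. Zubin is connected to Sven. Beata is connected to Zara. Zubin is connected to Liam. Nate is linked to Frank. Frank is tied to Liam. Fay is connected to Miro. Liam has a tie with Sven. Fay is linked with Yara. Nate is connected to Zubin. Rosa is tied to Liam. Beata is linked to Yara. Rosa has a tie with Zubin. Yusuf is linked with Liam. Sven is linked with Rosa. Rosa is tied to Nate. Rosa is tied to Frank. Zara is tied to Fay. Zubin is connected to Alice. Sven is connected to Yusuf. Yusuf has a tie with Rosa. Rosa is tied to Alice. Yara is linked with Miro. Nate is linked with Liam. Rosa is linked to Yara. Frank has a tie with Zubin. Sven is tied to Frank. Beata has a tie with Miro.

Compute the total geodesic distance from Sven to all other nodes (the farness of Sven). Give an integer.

21

Distances from Sven: Alice:1, Beata:3, Fay:3, Frank:1, Liam:1, Miro:2, Nate:2, Rosa:1, Yara:2, Yusuf:1, Zara:3, Zubin:1.
Sum = 1 + 3 + 3 + 1 + 1 + 2 + 2 + 1 + 2 + 1 + 3 + 1 = 21.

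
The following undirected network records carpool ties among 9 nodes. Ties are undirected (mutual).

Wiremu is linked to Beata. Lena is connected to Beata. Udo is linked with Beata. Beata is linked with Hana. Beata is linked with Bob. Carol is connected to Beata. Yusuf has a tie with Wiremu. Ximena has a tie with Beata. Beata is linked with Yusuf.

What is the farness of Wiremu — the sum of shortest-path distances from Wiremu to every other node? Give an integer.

14

Distances from Wiremu: Beata:1, Bob:2, Carol:2, Hana:2, Lena:2, Udo:2, Ximena:2, Yusuf:1.
Sum = 1 + 2 + 2 + 2 + 2 + 2 + 2 + 1 = 14.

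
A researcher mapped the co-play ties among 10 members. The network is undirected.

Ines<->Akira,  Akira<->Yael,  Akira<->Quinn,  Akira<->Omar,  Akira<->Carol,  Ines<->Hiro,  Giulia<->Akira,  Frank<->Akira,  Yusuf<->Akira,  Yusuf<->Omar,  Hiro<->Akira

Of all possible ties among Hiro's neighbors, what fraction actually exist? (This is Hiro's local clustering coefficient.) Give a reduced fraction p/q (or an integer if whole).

1

Hiro's neighbors: Akira and Ines (k = 2).
Possible neighbor pairs: C(2,2) = 1. Edges among them: Akira–Ines → e = 1.
Clustering(Hiro) = 1/1.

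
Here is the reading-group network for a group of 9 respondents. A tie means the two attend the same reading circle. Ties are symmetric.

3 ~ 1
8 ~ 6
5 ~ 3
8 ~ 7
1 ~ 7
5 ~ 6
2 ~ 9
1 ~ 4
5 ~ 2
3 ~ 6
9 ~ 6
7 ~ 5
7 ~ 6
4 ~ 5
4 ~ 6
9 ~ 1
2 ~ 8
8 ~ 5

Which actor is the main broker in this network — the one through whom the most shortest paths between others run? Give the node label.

Unnormalized betweenness of each node: 1:5/2, 2:1, 3:7/12, 4:7/12, 5:29/6, 6:9/2, 7:19/12, 8:5/6, 9:19/12.
5 has the largest value, 29/6, making it the main broker — the node through which the most shortest paths run.

5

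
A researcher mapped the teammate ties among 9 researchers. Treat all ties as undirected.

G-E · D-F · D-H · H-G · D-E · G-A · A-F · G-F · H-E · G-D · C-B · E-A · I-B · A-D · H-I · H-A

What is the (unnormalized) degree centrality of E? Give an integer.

E is directly tied to A, D, G, and H. That is 4 neighbors, so the degree of E is 4.

4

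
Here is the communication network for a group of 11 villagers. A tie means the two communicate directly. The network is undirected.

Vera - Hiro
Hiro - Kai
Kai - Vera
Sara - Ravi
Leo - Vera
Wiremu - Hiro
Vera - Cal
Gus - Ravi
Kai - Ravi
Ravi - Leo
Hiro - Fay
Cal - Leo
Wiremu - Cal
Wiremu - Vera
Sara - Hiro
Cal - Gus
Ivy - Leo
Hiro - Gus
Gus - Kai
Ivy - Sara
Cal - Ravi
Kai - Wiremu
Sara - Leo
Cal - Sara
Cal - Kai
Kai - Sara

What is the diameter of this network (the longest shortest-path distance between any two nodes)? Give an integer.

3

Eccentricity of each node (its greatest distance to any other): Cal:3, Fay:3, Gus:3, Hiro:2, Ivy:3, Kai:2, Leo:3, Ravi:3, Sara:2, Vera:2, Wiremu:3.
The maximum eccentricity is 3, realized for instance by the pair Ivy–Gus via Ivy – Sara – Hiro – Gus. So the diameter is 3.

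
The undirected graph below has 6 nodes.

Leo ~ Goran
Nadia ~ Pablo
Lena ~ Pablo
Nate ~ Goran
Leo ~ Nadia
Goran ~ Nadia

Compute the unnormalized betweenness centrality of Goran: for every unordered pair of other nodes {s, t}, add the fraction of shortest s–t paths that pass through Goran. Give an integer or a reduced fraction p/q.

4

Pairs whose geodesics pass through Goran — Leo–Nate: 1; Nadia–Nate: 1; Lena–Nate: 1; Pablo–Nate: 1.
All other pairs contribute 0.
Summing the contributions gives betweenness(Goran) = 4.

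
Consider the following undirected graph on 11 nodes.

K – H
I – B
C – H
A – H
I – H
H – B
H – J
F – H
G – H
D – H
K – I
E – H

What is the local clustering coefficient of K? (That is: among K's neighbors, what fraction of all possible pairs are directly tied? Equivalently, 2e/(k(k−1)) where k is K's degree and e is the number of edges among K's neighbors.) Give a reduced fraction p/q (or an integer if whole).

K's neighbors: H and I (k = 2).
Possible neighbor pairs: C(2,2) = 1. Edges among them: H–I → e = 1.
Clustering(K) = 1/1.

1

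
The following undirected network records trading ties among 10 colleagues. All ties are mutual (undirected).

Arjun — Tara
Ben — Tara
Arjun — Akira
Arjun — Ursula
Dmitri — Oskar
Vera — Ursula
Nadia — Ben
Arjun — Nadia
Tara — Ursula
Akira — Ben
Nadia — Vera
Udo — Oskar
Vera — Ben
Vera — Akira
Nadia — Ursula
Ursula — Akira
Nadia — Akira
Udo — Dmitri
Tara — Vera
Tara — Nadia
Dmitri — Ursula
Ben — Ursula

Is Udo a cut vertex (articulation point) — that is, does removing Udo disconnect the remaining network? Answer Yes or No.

No

Even without Udo, every remaining node can still reach every other (the residual graph is connected), so Udo is not a cut vertex.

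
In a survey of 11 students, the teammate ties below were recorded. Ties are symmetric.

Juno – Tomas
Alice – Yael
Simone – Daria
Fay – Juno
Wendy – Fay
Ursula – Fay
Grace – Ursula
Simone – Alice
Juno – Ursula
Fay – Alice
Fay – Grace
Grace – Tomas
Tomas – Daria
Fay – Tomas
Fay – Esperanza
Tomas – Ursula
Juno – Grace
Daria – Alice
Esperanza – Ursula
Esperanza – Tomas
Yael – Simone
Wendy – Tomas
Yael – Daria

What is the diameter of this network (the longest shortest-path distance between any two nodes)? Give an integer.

Eccentricity of each node (its greatest distance to any other): Alice:2, Daria:2, Esperanza:3, Fay:2, Grace:3, Juno:3, Simone:3, Tomas:2, Ursula:3, Wendy:3, Yael:3.
The maximum eccentricity is 3, realized for instance by the pair Wendy–Simone via Wendy – Fay – Alice – Simone. So the diameter is 3.

3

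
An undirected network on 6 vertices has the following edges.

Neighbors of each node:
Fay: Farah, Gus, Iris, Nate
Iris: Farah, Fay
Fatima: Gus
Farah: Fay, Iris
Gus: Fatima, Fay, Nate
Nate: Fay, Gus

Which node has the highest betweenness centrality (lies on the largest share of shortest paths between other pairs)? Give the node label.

Fay

Unnormalized betweenness of each node: Farah:0, Fatima:0, Fay:6, Gus:4, Iris:0, Nate:0.
Fay has the largest value, 6, making it the main broker — the node through which the most shortest paths run.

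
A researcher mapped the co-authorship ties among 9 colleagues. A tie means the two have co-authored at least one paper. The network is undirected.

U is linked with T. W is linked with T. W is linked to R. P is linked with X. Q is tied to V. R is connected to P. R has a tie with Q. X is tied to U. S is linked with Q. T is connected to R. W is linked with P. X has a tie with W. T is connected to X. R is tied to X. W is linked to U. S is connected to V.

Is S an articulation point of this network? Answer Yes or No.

No

Even without S, every remaining node can still reach every other (the residual graph is connected), so S is not a cut vertex.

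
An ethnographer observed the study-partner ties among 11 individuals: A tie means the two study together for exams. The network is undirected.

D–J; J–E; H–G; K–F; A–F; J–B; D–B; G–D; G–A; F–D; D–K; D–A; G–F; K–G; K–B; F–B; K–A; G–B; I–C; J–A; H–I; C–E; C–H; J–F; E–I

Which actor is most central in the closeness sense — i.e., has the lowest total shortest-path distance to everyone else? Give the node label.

Farness (sum of distances to all others) for each node — A:17, B:17, C:22, D:16, E:19, F:16, G:15, H:18, I:22, J:16, K:18.
The smallest farness is 15, for G, so G has the highest closeness.

G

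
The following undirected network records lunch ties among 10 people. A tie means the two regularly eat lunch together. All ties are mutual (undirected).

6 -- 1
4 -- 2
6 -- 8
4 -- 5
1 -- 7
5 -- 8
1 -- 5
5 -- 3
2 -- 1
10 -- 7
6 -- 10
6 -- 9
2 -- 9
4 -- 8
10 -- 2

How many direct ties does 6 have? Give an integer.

4

6 is directly tied to 1, 8, 9, and 10. That is 4 neighbors, so the degree of 6 is 4.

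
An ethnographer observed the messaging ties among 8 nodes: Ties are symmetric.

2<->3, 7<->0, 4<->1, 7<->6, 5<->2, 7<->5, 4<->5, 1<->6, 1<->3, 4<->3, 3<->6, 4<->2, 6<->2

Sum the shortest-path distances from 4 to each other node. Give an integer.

11

Distances from 4: 0:3, 1:1, 2:1, 3:1, 5:1, 6:2, 7:2.
Sum = 3 + 1 + 1 + 1 + 1 + 2 + 2 = 11.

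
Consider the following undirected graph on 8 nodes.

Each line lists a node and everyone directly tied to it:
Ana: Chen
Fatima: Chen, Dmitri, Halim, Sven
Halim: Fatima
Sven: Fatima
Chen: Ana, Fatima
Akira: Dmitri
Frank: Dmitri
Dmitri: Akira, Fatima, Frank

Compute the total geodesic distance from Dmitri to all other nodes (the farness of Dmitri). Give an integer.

12

Distances from Dmitri: Akira:1, Ana:3, Chen:2, Fatima:1, Frank:1, Halim:2, Sven:2.
Sum = 1 + 3 + 2 + 1 + 1 + 2 + 2 = 12.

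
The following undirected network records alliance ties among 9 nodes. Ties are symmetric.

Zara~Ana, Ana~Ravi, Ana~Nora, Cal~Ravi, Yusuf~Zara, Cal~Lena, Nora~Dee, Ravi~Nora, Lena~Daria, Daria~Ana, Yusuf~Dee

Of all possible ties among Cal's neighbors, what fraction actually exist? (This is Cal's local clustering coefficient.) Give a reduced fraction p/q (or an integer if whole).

Cal's neighbors: Lena and Ravi (k = 2).
Possible neighbor pairs: C(2,2) = 1. Edges among them: none → e = 0.
Clustering(Cal) = 0/1.

0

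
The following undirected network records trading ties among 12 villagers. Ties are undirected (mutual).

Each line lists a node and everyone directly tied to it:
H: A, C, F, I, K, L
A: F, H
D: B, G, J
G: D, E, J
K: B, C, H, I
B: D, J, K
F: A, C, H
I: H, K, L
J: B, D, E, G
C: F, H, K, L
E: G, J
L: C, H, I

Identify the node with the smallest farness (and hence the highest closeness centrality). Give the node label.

K

Farness (sum of distances to all others) for each node — A:31, B:22, C:24, D:28, E:36, F:30, G:35, H:22, I:25, J:27, K:20, L:30.
The smallest farness is 20, for K, so K has the highest closeness.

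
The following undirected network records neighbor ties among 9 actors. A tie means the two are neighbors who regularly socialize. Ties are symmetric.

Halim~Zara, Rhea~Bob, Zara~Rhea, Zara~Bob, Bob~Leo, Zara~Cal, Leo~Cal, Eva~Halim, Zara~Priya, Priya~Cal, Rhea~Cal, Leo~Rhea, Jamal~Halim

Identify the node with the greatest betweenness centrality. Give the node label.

Zara

Unnormalized betweenness of each node: Bob:4/3, Cal:17/6, Eva:0, Halim:13, Jamal:0, Leo:1/3, Priya:0, Rhea:5/3, Zara:101/6.
Zara has the largest value, 101/6, making it the main broker — the node through which the most shortest paths run.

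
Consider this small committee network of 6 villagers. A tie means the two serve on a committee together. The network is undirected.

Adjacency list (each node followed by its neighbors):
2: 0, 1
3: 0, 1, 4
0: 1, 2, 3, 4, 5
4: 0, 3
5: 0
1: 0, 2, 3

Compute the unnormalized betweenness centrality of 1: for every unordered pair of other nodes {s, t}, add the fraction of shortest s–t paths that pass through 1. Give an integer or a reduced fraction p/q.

Pairs whose geodesics pass through 1 — 2–3: 1/2.
All other pairs contribute 0.
Summing the contributions gives betweenness(1) = 1/2.

1/2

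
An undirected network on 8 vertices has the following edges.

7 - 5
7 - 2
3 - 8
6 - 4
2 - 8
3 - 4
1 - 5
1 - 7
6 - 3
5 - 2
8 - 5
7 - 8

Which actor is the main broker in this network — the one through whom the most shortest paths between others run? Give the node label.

8

Unnormalized betweenness of each node: 1:0, 2:0, 3:10, 4:0, 5:5/2, 6:0, 7:5/2, 8:12.
8 has the largest value, 12, making it the main broker — the node through which the most shortest paths run.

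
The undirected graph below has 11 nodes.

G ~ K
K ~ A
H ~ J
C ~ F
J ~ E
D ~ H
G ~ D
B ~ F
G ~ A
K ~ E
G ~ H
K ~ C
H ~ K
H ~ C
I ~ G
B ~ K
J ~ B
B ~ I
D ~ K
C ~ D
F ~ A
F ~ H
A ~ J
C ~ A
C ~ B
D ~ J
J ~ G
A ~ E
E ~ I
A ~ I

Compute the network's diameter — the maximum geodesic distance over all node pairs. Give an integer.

Eccentricity of each node (its greatest distance to any other): A:2, B:2, C:2, D:2, E:2, F:2, G:2, H:2, I:2, J:2, K:2.
The maximum eccentricity is 2, realized for instance by the pair E–C via E – K – C. So the diameter is 2.

2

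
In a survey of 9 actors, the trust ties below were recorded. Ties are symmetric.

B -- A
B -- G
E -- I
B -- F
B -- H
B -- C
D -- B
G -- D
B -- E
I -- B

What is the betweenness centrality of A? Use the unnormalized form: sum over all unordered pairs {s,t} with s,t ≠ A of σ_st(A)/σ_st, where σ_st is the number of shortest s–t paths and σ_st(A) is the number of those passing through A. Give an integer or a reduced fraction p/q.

0

No shortest path between any pair of other nodes passes through A.
Summing the contributions gives betweenness(A) = 0.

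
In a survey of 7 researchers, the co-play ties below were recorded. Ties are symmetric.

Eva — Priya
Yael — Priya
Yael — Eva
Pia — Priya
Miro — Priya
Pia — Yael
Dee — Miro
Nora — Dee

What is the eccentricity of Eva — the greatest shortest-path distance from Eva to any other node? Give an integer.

4

Distances from Eva: Dee:3, Miro:2, Nora:4, Pia:2, Priya:1, Yael:1.
The largest is 4 (to Nora), so the eccentricity of Eva is 4.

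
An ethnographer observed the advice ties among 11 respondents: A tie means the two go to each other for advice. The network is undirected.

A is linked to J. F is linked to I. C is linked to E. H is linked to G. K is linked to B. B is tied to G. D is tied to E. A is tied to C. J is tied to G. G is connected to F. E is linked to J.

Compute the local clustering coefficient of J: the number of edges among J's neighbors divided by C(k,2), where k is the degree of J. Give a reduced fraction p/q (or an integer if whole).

0

J's neighbors: A, E, and G (k = 3).
Possible neighbor pairs: C(3,2) = 3. Edges among them: none → e = 0.
Clustering(J) = 0/3 = 0.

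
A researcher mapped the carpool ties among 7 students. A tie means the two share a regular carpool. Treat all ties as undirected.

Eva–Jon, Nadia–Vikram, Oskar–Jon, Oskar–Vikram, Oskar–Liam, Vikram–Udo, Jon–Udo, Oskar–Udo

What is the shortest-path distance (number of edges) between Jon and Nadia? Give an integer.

One shortest route is Jon – Udo – Vikram – Nadia, which uses 3 edges, and at distance 2 from Jon we only reach {Liam, Vikram}, which does not include Nadia. So d(Jon,Nadia) = 3.

3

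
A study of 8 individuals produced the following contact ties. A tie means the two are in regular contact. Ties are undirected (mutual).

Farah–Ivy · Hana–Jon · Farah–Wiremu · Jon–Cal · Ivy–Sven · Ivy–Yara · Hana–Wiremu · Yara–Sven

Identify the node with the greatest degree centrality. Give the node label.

Degrees — Cal:1, Farah:2, Hana:2, Ivy:3, Jon:2, Sven:2, Wiremu:2, Yara:2.
The maximum is 3, attained only by Ivy.

Ivy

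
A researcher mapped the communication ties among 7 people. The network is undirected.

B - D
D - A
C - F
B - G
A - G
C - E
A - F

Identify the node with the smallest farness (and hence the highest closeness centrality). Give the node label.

Farness (sum of distances to all others) for each node — A:10, B:16, C:14, D:13, E:19, F:11, G:13.
The smallest farness is 10, for A, so A has the highest closeness.

A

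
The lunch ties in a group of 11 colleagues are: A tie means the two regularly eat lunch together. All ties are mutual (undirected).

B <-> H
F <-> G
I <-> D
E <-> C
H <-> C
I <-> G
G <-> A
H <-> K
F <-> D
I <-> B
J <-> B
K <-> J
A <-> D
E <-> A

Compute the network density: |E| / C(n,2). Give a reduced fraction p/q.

There are 14 edges and 11 nodes, so the maximum possible is C(11,2) = 55.
Density = 14/55.

14/55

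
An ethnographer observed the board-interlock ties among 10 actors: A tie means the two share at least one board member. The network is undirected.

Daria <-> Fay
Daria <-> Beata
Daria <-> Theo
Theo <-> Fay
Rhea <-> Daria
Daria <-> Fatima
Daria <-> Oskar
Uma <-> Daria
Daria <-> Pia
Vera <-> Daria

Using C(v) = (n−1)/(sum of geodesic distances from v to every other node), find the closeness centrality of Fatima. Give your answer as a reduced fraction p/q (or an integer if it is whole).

9/17

Distances from Fatima: Beata:2, Daria:1, Fay:2, Oskar:2, Pia:2, Rhea:2, Theo:2, Uma:2, Vera:2. Sum = 17.
n = 10, so closeness = 9/17.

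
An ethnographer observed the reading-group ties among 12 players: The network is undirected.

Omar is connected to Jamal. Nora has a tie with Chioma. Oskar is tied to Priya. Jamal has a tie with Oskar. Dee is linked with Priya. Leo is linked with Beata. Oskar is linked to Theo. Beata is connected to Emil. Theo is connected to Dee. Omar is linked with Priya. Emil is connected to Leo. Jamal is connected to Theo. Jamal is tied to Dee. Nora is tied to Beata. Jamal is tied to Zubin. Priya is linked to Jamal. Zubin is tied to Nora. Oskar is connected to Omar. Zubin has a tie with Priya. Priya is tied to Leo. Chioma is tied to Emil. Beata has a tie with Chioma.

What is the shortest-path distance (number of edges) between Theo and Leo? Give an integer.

One shortest route is Theo – Jamal – Priya – Leo, which uses 3 edges, and at distance 2 from Theo we only reach {Omar, Priya, Zubin}, which does not include Leo. So d(Theo,Leo) = 3.

3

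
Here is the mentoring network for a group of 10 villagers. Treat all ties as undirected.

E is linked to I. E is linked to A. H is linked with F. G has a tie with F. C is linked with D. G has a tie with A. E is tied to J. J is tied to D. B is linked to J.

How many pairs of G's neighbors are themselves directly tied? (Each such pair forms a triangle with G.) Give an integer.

0

G's neighbors are A and F, but none of them are tied to each other, so no triangle contains G.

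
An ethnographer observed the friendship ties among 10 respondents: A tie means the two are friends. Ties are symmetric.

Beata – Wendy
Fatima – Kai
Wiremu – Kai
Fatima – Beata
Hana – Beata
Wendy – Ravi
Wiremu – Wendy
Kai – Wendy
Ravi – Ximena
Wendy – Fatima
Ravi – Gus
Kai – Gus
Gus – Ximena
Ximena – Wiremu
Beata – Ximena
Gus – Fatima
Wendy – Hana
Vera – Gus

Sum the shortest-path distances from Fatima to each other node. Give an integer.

14

Distances from Fatima: Beata:1, Gus:1, Hana:2, Kai:1, Ravi:2, Vera:2, Wendy:1, Wiremu:2, Ximena:2.
Sum = 1 + 1 + 2 + 1 + 2 + 2 + 1 + 2 + 2 = 14.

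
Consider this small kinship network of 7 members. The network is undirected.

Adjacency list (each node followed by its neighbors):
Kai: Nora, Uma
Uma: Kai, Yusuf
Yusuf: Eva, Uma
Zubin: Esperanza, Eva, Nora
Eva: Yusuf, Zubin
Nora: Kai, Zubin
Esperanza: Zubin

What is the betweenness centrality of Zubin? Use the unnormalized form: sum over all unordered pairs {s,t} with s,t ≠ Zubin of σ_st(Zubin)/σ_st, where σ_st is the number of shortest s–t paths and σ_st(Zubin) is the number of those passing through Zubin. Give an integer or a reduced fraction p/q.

Pairs whose geodesics pass through Zubin — Uma–Esperanza: 2/2; Nora–Eva: 1; Nora–Yusuf: 1/2; Nora–Esperanza: 1; Kai–Eva: 1/2; Kai–Esperanza: 1; Eva–Esperanza: 1; Yusuf–Esperanza: 1.
All other pairs contribute 0.
Summing the contributions gives betweenness(Zubin) = 7.

7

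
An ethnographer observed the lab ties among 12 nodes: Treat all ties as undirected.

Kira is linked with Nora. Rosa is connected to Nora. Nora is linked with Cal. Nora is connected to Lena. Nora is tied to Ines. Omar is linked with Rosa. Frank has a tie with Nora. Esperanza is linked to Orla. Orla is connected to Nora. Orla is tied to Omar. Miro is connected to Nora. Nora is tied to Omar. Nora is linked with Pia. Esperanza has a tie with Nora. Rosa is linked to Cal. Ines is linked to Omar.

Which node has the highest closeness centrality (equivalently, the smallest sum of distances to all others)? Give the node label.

Nora

Farness (sum of distances to all others) for each node — Cal:20, Esperanza:20, Frank:21, Ines:20, Kira:21, Lena:21, Miro:21, Nora:11, Omar:18, Orla:19, Pia:21, Rosa:19.
The smallest farness is 11, for Nora, so Nora has the highest closeness.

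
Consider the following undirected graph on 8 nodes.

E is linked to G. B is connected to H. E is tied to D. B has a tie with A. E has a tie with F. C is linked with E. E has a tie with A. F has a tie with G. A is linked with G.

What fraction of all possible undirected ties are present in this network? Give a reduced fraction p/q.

There are 9 edges and 8 nodes, so the maximum possible is C(8,2) = 28.
Density = 9/28.

9/28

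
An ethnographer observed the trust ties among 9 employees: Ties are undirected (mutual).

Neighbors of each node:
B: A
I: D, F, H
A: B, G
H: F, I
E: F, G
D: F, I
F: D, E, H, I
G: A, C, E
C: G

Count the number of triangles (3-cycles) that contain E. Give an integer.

E's neighbors are F and G, but none of them are tied to each other, so no triangle contains E.

0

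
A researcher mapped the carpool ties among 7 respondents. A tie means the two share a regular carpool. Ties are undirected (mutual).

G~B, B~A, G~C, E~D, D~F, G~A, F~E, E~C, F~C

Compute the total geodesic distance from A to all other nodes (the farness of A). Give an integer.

Distances from A: B:1, C:2, D:4, E:3, F:3, G:1.
Sum = 1 + 2 + 4 + 3 + 3 + 1 = 14.

14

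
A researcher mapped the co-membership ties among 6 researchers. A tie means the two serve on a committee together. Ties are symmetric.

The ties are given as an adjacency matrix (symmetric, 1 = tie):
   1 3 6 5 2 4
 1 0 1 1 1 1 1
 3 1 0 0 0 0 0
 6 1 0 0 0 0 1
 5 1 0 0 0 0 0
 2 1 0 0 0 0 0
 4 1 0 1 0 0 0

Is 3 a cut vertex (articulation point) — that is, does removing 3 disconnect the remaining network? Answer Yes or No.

Even without 3, every remaining node can still reach every other (the residual graph is connected), so 3 is not a cut vertex.

No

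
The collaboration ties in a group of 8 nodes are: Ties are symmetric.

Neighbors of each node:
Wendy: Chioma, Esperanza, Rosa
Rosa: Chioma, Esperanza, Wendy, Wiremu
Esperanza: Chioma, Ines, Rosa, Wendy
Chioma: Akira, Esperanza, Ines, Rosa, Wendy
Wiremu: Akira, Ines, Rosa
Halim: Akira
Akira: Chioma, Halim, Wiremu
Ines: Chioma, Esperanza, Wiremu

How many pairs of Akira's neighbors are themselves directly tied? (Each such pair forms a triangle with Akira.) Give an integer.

0

Akira's neighbors are Chioma, Halim, and Wiremu, but none of them are tied to each other, so no triangle contains Akira.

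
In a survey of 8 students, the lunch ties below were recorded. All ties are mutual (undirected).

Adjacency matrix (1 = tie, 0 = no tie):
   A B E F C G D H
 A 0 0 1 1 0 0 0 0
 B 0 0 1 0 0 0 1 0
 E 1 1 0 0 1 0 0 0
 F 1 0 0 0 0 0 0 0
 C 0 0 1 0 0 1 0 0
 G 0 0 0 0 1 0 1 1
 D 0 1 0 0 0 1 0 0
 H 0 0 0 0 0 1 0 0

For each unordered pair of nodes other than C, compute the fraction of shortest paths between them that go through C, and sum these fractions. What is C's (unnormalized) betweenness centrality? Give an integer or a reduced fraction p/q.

Pairs whose geodesics pass through C — A–G: 1; A–H: 1; E–G: 1; E–H: 1; F–G: 1; F–H: 1.
All other pairs contribute 0.
Summing the contributions gives betweenness(C) = 6.

6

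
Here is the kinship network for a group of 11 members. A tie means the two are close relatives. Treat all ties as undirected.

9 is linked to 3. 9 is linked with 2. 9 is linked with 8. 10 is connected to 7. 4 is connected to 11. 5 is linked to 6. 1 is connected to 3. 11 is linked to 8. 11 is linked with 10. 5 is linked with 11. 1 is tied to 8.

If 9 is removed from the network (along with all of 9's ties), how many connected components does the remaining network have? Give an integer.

2

Without 9, the remaining ties split the others into: {1, 3, 4, 5, 6, 7, 8, 10, 11}; {2}.
That's 2 separate components.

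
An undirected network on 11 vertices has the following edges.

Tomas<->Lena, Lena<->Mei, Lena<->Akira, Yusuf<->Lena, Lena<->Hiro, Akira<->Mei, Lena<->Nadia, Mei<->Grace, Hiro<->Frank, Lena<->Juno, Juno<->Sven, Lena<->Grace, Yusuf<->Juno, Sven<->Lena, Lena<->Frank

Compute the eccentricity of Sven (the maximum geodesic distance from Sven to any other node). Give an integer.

Distances from Sven: Akira:2, Frank:2, Grace:2, Hiro:2, Juno:1, Lena:1, Mei:2, Nadia:2, Tomas:2, Yusuf:2.
The largest is 2 (to Mei, Tomas, Yusuf, Frank, Akira, Nadia, Hiro, and Grace), so the eccentricity of Sven is 2.

2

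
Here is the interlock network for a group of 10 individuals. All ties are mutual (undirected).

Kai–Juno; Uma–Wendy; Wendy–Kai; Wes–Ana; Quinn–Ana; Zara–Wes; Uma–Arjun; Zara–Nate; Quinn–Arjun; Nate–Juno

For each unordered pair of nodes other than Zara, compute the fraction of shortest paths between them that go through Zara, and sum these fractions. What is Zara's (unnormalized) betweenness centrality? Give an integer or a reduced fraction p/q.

Pairs whose geodesics pass through Zara — Quinn–Nate: 1; Quinn–Juno: 1/2; Ana–Nate: 1; Ana–Juno: 1; Ana–Kai: 1/2; Wes–Nate: 1; Wes–Juno: 1; Wes–Kai: 1; Wes–Wendy: 1/2; Nate–Arjun: 1/2.
All other pairs contribute 0.
Summing the contributions gives betweenness(Zara) = 8.

8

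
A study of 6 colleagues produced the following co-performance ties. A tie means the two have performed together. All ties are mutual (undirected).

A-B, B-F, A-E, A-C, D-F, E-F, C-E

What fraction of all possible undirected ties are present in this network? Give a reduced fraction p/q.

There are 7 edges and 6 nodes, so the maximum possible is C(6,2) = 15.
Density = 7/15.

7/15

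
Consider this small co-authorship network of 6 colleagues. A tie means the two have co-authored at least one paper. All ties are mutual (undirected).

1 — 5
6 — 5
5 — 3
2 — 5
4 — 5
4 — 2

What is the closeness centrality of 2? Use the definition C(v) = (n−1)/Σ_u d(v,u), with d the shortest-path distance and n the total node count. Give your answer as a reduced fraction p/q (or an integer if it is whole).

Distances from 2: 1:2, 3:2, 4:1, 5:1, 6:2. Sum = 8.
n = 6, so closeness = 5/8.

5/8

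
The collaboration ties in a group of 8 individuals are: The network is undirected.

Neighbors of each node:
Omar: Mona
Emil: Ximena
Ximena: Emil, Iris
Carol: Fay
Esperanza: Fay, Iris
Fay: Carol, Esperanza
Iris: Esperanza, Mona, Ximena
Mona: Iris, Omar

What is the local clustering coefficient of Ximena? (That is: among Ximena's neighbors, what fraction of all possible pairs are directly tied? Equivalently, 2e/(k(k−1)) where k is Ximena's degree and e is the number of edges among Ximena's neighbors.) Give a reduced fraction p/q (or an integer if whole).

Ximena's neighbors: Emil and Iris (k = 2).
Possible neighbor pairs: C(2,2) = 1. Edges among them: none → e = 0.
Clustering(Ximena) = 0/1.

0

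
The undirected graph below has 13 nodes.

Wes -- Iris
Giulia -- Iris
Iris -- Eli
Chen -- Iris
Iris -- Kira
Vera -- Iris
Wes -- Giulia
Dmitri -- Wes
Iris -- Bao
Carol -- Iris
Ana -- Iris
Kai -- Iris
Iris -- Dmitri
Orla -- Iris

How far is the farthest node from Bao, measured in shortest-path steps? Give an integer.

Distances from Bao: Ana:2, Carol:2, Chen:2, Dmitri:2, Eli:2, Giulia:2, Iris:1, Kai:2, Kira:2, Orla:2, Vera:2, Wes:2.
The largest is 2 (to Orla, Chen, Vera, Dmitri, Giulia, Wes, Kira, Ana, Carol, Eli, and Kai), so the eccentricity of Bao is 2.

2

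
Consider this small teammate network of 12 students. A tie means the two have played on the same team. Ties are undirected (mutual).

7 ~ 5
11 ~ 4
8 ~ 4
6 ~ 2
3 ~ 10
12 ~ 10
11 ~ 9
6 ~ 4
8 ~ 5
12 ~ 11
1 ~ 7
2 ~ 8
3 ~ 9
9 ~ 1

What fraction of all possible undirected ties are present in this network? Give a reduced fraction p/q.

There are 14 edges and 12 nodes, so the maximum possible is C(12,2) = 66.
Density = 14/66 = 7/33.

7/33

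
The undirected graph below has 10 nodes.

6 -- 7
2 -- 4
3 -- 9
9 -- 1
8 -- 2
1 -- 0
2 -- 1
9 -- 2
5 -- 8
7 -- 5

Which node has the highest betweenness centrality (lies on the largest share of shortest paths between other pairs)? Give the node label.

Unnormalized betweenness of each node: 0:0, 1:8, 2:24, 3:0, 4:0, 5:14, 6:0, 7:8, 8:18, 9:8.
2 has the largest value, 24, making it the main broker — the node through which the most shortest paths run.

2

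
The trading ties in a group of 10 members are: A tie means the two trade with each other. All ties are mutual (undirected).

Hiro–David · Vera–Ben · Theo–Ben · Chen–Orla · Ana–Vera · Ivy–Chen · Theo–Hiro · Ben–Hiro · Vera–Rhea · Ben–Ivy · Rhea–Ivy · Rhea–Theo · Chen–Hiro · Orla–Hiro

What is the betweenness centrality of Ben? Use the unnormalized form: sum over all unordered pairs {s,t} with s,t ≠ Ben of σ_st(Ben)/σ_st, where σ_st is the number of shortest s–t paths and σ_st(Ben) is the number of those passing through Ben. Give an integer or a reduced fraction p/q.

Pairs whose geodesics pass through Ben — David–Ana: 1; David–Ivy: 1/2; David–Vera: 1; Hiro–Ana: 1; Hiro–Ivy: 1/2; Hiro–Vera: 1; Ana–Theo: 1/2; Ana–Ivy: 1/2; Ana–Orla: 1; Ana–Chen: 2/3; Theo–Ivy: 1/2; Theo–Vera: 1/2; Ivy–Vera: 1/2; Orla–Vera: 1 … (+1 more pairs).
All other pairs contribute 0.
Summing the contributions gives betweenness(Ben) = 65/6.

65/6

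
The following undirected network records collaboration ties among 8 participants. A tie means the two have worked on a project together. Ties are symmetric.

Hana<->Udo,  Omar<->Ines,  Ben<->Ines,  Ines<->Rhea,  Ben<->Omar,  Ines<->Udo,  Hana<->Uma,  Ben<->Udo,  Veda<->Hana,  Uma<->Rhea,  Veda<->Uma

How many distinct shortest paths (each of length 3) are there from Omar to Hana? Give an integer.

The shortest distance is 3. The length-3 paths are: Omar–Ines–Udo–Hana; Omar–Ben–Udo–Hana.
That gives 2 distinct shortest paths.

2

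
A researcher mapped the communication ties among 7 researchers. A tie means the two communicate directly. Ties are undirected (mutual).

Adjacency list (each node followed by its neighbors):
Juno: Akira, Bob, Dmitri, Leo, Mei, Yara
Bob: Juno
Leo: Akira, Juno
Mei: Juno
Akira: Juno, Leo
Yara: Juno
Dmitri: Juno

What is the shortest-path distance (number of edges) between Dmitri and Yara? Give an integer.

One shortest route is Dmitri – Juno – Yara, which uses 2 edges, and Dmitri and Yara are not directly tied, so nothing shorter exists. So d(Dmitri,Yara) = 2.

2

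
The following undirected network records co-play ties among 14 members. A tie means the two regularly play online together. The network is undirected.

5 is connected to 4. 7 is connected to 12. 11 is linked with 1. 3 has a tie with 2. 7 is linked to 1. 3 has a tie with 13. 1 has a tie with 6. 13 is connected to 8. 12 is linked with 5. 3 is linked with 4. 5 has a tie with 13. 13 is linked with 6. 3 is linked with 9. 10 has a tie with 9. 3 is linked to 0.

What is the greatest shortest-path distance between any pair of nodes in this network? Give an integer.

6

Eccentricity of each node (its greatest distance to any other): 0:5, 1:5, 2:5, 3:4, 4:5, 5:4, 6:4, 7:6, 8:4, 9:5, 10:6, 11:6, 12:5, 13:3.
The maximum eccentricity is 6, realized for instance by the pair 11–10 via 11 – 1 – 6 – 13 – 3 – 9 – 10. So the diameter is 6.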